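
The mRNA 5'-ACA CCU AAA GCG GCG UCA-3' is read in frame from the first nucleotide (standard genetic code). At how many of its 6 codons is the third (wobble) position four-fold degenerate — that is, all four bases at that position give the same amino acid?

Codon 1 ACA (Thr): third position 4-fold.
Codon 2 CCU (Pro): third position 4-fold.
Codon 3 AAA (Lys): third position 2-fold.
Codon 4 GCG (Ala): third position 4-fold.
Codon 5 GCG (Ala): third position 4-fold.
Codon 6 UCA (Ser): third position 4-fold.
Four-fold degenerate third positions: 5.

5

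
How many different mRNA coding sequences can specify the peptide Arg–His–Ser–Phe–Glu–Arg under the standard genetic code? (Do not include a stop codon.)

1728

Arg: 6 codons.
His: 2 codons.
Ser: 6 codons.
Phe: 2 codons.
Glu: 2 codons.
Arg: 6 codons.
6 × 2 × 6 × 2 × 2 × 6 = 1728.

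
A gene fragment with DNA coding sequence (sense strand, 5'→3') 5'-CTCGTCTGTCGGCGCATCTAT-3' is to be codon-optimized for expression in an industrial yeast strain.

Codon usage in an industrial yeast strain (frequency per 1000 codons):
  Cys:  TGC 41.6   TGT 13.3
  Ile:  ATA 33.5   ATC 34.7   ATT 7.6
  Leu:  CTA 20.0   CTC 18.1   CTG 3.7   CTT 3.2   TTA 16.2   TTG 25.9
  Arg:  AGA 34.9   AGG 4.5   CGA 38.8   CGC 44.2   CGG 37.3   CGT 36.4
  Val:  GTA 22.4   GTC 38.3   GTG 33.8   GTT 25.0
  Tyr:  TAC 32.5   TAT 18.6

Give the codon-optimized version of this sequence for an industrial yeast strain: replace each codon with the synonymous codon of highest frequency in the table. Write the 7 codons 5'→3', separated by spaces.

TTG GTC TGC CGC CGC ATC TAC

Codon 1 (Leu): best is TTG at 25.9.
Codon 2 (Val): best is GTC at 38.3.
Codon 3 (Cys): best is TGC at 41.6.
Codon 4 (Arg): best is CGC at 44.2.
Codon 5 (Arg): best is CGC at 44.2.
Codon 6 (Ile): best is ATC at 34.7.
Codon 7 (Tyr): best is TAC at 32.5.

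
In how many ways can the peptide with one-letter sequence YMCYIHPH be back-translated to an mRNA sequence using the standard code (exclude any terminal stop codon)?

384

Tyr: 2 codons.
Met: 1 codon.
Cys: 2 codons.
Tyr: 2 codons.
Ile: 3 codons.
His: 2 codons.
Pro: 4 codons.
His: 2 codons.
2 × 1 × 2 × 2 × 3 × 2 × 4 × 2 = 384.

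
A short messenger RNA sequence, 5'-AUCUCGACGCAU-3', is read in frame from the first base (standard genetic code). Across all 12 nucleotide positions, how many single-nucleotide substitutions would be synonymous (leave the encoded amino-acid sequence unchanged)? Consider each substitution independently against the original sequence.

9

Codon 1 (AUC, Ile): 2 synonymous substitutions.
Codon 2 (UCG, Ser): 3 synonymous substitutions.
Codon 3 (ACG, Thr): 3 synonymous substitutions.
Codon 4 (CAU, His): 1 synonymous substitution.
Total: 2 + 3 + 3 + 1 = 9.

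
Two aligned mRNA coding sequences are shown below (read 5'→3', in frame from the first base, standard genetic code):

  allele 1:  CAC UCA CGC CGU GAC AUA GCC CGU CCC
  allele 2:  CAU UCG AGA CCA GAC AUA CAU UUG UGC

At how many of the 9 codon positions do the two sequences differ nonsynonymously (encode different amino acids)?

Codon 1: CAC His / CAU His — synonymous.
Codon 2: UCA Ser / UCG Ser — synonymous.
Codon 3: CGC Arg / AGA Arg — synonymous.
Codon 4: CGU Arg / CCA Pro — nonsynonymous.
Codon 5: GAC Asp / GAC Asp — identical.
Codon 6: AUA Ile / AUA Ile — identical.
Codon 7: GCC Ala / CAU His — nonsynonymous.
Codon 8: CGU Arg / UUG Leu — nonsynonymous.
Codon 9: CCC Pro / UGC Cys — nonsynonymous.
Nonsynonymous differences: 4.

4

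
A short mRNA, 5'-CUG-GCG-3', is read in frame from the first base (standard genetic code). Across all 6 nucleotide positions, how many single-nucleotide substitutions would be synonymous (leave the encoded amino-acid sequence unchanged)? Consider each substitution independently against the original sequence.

7

Codon 1 (CUG, Leu): 4 synonymous substitutions.
Codon 2 (GCG, Ala): 3 synonymous substitutions.
Total: 4 + 3 = 7.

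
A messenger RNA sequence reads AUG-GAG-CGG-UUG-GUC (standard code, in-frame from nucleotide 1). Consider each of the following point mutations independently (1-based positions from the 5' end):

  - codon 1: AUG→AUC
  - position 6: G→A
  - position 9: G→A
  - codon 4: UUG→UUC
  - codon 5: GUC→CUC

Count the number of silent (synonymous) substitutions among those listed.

2

Codon 1: AUG (Met) → AUC (Ile) — missense.
Codon 2: GAG (Glu) → GAA (Glu) — synonymous.
Codon 3: CGG (Arg) → CGA (Arg) — synonymous.
Codon 4: UUG (Leu) → UUC (Phe) — missense.
Codon 5: GUC (Val) → CUC (Leu) — missense.
Synonymous: 2 of 5.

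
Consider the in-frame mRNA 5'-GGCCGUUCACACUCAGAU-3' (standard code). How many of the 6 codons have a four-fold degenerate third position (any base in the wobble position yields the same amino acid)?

4

Codon 1 GGC (Gly): third position 4-fold.
Codon 2 CGU (Arg): third position 4-fold.
Codon 3 UCA (Ser): third position 4-fold.
Codon 4 CAC (His): third position 2-fold.
Codon 5 UCA (Ser): third position 4-fold.
Codon 6 GAU (Asp): third position 2-fold.
Four-fold degenerate third positions: 4.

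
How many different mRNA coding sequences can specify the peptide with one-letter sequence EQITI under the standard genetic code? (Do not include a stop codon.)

Glu: 2 codons.
Gln: 2 codons.
Ile: 3 codons.
Thr: 4 codons.
Ile: 3 codons.
2 × 2 × 3 × 4 × 3 = 144.

144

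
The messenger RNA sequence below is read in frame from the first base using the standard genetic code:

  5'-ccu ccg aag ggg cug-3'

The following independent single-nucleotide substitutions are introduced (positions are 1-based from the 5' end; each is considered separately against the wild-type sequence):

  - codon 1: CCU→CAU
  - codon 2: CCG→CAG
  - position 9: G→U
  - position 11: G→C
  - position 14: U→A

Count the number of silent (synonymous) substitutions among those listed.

Codon 1: CCU (Pro) → CAU (His) — missense.
Codon 2: CCG (Pro) → CAG (Gln) — missense.
Codon 3: AAG (Lys) → AAU (Asn) — missense.
Codon 4: GGG (Gly) → GCG (Ala) — missense.
Codon 5: CUG (Leu) → CAG (Gln) — missense.
Synonymous: 0 of 5.

0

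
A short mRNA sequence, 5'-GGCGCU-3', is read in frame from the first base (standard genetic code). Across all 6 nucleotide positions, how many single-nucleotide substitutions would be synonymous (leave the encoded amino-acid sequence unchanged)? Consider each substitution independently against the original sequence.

Codon 1 (GGC, Gly): 3 synonymous substitutions.
Codon 2 (GCU, Ala): 3 synonymous substitutions.
Total: 3 + 3 = 6.

6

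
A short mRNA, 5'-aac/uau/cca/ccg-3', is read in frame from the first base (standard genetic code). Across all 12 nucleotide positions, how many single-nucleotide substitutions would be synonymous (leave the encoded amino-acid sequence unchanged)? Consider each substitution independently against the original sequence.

8

Codon 1 (AAC, Asn): 1 synonymous substitution.
Codon 2 (UAU, Tyr): 1 synonymous substitution.
Codon 3 (CCA, Pro): 3 synonymous substitutions.
Codon 4 (CCG, Pro): 3 synonymous substitutions.
Total: 1 + 1 + 3 + 3 = 8.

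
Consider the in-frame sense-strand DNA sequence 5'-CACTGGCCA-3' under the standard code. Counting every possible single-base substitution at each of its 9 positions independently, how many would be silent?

4

Codon 1 (CAC, His): 1 synonymous substitution.
Codon 2 (TGG, Trp): 0 synonymous substitutions.
Codon 3 (CCA, Pro): 3 synonymous substitutions.
Total: 1 + 0 + 3 = 4.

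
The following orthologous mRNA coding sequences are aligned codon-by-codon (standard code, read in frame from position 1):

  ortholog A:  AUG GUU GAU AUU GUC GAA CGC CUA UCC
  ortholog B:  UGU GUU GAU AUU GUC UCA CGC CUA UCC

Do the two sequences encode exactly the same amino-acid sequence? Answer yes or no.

Codon 1: AUG Met / UGU Cys — nonsynonymous.
Codon 2: GUU Val / GUU Val — identical.
Codon 3: GAU Asp / GAU Asp — identical.
Codon 4: AUU Ile / AUU Ile — identical.
Codon 5: GUC Val / GUC Val — identical.
Codon 6: GAA Glu / UCA Ser — nonsynonymous.
Codon 7: CGC Arg / CGC Arg — identical.
Codon 8: CUA Leu / CUA Leu — identical.
Codon 9: UCC Ser / UCC Ser — identical.
Nonsynonymous differences: 2 → different protein.

no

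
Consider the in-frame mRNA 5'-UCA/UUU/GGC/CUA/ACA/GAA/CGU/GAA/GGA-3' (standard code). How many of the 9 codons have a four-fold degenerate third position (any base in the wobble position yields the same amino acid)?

Codon 1 UCA (Ser): third position 4-fold.
Codon 2 UUU (Phe): third position 2-fold.
Codon 3 GGC (Gly): third position 4-fold.
Codon 4 CUA (Leu): third position 4-fold.
Codon 5 ACA (Thr): third position 4-fold.
Codon 6 GAA (Glu): third position 2-fold.
Codon 7 CGU (Arg): third position 4-fold.
Codon 8 GAA (Glu): third position 2-fold.
Codon 9 GGA (Gly): third position 4-fold.
Four-fold degenerate third positions: 6.

6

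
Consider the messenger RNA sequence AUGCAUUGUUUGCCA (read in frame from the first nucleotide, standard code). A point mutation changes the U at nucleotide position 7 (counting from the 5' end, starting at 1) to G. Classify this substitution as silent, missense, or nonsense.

Position 7 falls in codon 3: UGU → Cys.
After the substitution the codon is GGU → Gly.
Cys ≠ Gly, so this is a missense mutation.

missense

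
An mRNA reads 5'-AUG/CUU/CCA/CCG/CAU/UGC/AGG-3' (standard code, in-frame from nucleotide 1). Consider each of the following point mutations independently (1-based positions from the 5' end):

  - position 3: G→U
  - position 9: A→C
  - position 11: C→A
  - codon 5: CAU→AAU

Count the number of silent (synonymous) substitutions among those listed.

Codon 1: AUG (Met) → AUU (Ile) — missense.
Codon 3: CCA (Pro) → CCC (Pro) — synonymous.
Codon 4: CCG (Pro) → CAG (Gln) — missense.
Codon 5: CAU (His) → AAU (Asn) — missense.
Synonymous: 1 of 4.

1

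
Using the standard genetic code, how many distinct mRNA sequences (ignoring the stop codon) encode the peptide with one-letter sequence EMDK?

8

Glu: 2 codons.
Met: 1 codon.
Asp: 2 codons.
Lys: 2 codons.
2 × 1 × 2 × 2 = 8.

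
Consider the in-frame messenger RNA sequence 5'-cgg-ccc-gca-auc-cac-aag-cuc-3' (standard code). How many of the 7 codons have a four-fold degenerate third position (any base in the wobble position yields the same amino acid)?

Codon 1 CGG (Arg): third position 4-fold.
Codon 2 CCC (Pro): third position 4-fold.
Codon 3 GCA (Ala): third position 4-fold.
Codon 4 AUC (Ile): third position 3-fold.
Codon 5 CAC (His): third position 2-fold.
Codon 6 AAG (Lys): third position 2-fold.
Codon 7 CUC (Leu): third position 4-fold.
Four-fold degenerate third positions: 4.

4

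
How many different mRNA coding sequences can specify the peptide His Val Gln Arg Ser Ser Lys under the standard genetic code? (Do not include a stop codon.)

His: 2 codons.
Val: 4 codons.
Gln: 2 codons.
Arg: 6 codons.
Ser: 6 codons.
Ser: 6 codons.
Lys: 2 codons.
2 × 4 × 2 × 6 × 6 × 6 × 2 = 6912.

6912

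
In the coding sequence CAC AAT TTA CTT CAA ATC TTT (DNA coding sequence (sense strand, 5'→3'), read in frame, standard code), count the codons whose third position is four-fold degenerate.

Codon 1 CAC (His): third position 2-fold.
Codon 2 AAT (Asn): third position 2-fold.
Codon 3 TTA (Leu): third position 2-fold.
Codon 4 CTT (Leu): third position 4-fold.
Codon 5 CAA (Gln): third position 2-fold.
Codon 6 ATC (Ile): third position 3-fold.
Codon 7 TTT (Phe): third position 2-fold.
Four-fold degenerate third positions: 1.

1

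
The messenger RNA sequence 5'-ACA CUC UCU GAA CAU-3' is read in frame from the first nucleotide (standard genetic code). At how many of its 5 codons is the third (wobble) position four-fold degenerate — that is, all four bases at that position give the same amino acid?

Codon 1 ACA (Thr): third position 4-fold.
Codon 2 CUC (Leu): third position 4-fold.
Codon 3 UCU (Ser): third position 4-fold.
Codon 4 GAA (Glu): third position 2-fold.
Codon 5 CAU (His): third position 2-fold.
Four-fold degenerate third positions: 3.

3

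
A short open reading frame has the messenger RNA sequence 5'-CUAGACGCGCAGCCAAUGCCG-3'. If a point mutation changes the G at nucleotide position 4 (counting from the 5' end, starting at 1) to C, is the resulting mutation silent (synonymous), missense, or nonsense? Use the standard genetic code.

Position 4 falls in codon 2: GAC → Asp.
After the substitution the codon is CAC → His.
Asp ≠ His, so this is a missense mutation.

missense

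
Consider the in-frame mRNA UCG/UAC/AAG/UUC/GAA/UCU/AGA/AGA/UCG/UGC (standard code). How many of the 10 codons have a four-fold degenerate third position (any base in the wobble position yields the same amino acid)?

Codon 1 UCG (Ser): third position 4-fold.
Codon 2 UAC (Tyr): third position 2-fold.
Codon 3 AAG (Lys): third position 2-fold.
Codon 4 UUC (Phe): third position 2-fold.
Codon 5 GAA (Glu): third position 2-fold.
Codon 6 UCU (Ser): third position 4-fold.
Codon 7 AGA (Arg): third position 2-fold.
Codon 8 AGA (Arg): third position 2-fold.
Codon 9 UCG (Ser): third position 4-fold.
Codon 10 UGC (Cys): third position 2-fold.
Four-fold degenerate third positions: 3.

3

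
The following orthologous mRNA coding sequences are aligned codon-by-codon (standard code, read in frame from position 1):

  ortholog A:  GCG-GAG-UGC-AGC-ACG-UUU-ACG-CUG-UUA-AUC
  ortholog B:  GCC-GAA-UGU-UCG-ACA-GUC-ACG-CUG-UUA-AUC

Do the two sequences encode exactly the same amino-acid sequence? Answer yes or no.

no

Codon 1: GCG Ala / GCC Ala — synonymous.
Codon 2: GAG Glu / GAA Glu — synonymous.
Codon 3: UGC Cys / UGU Cys — synonymous.
Codon 4: AGC Ser / UCG Ser — synonymous.
Codon 5: ACG Thr / ACA Thr — synonymous.
Codon 6: UUU Phe / GUC Val — nonsynonymous.
Codon 7: ACG Thr / ACG Thr — identical.
Codon 8: CUG Leu / CUG Leu — identical.
Codon 9: UUA Leu / UUA Leu — identical.
Codon 10: AUC Ile / AUC Ile — identical.
Nonsynonymous differences: 1 → different protein.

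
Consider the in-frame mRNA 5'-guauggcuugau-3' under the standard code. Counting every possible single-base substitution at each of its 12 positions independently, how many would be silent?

Codon 1 (GUA, Val): 3 synonymous substitutions.
Codon 2 (UGG, Trp): 0 synonymous substitutions.
Codon 3 (CUU, Leu): 3 synonymous substitutions.
Codon 4 (GAU, Asp): 1 synonymous substitution.
Total: 3 + 0 + 3 + 1 = 7.

7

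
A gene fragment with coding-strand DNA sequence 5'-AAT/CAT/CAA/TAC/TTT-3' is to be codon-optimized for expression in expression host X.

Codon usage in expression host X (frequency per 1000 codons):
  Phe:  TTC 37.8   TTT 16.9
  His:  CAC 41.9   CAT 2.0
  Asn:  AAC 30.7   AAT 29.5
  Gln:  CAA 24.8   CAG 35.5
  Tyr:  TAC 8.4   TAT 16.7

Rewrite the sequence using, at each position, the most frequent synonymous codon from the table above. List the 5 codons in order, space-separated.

AAC CAC CAG TAT TTC

Codon 1 (Asn): best is AAC at 30.7.
Codon 2 (His): best is CAC at 41.9.
Codon 3 (Gln): best is CAG at 35.5.
Codon 4 (Tyr): best is TAT at 16.7.
Codon 5 (Phe): best is TTC at 37.8.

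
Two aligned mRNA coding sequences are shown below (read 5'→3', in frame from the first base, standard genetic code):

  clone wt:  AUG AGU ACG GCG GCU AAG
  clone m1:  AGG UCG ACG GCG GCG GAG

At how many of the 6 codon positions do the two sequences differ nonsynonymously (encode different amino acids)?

2

Codon 1: AUG Met / AGG Arg — nonsynonymous.
Codon 2: AGU Ser / UCG Ser — synonymous.
Codon 3: ACG Thr / ACG Thr — identical.
Codon 4: GCG Ala / GCG Ala — identical.
Codon 5: GCU Ala / GCG Ala — synonymous.
Codon 6: AAG Lys / GAG Glu — nonsynonymous.
Nonsynonymous differences: 2.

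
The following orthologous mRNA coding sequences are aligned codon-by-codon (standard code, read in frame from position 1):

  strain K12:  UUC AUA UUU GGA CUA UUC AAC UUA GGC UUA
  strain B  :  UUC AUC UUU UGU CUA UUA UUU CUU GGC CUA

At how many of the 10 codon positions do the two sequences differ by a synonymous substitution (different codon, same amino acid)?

Codon 1: UUC Phe / UUC Phe — identical.
Codon 2: AUA Ile / AUC Ile — synonymous.
Codon 3: UUU Phe / UUU Phe — identical.
Codon 4: GGA Gly / UGU Cys — nonsynonymous.
Codon 5: CUA Leu / CUA Leu — identical.
Codon 6: UUC Phe / UUA Leu — nonsynonymous.
Codon 7: AAC Asn / UUU Phe — nonsynonymous.
Codon 8: UUA Leu / CUU Leu — synonymous.
Codon 9: GGC Gly / GGC Gly — identical.
Codon 10: UUA Leu / CUA Leu — synonymous.
Synonymous differences: 3.

3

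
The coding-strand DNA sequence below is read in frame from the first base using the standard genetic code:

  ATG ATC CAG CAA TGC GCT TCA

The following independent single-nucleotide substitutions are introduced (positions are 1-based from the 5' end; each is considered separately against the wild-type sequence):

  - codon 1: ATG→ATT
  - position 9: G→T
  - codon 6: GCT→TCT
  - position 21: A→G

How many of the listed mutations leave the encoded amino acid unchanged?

1

Codon 1: ATG (Met) → ATT (Ile) — missense.
Codon 3: CAG (Gln) → CAT (His) — missense.
Codon 6: GCT (Ala) → TCT (Ser) — missense.
Codon 7: TCA (Ser) → TCG (Ser) — synonymous.
Synonymous: 1 of 4.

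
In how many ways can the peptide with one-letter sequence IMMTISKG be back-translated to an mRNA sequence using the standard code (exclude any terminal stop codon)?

1728

Ile: 3 codons.
Met: 1 codon.
Met: 1 codon.
Thr: 4 codons.
Ile: 3 codons.
Ser: 6 codons.
Lys: 2 codons.
Gly: 4 codons.
3 × 1 × 1 × 4 × 3 × 6 × 2 × 4 = 1728.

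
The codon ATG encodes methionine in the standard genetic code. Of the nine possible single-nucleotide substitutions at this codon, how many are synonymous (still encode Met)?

0

Position 1: none → 0 synonymous.
Position 2: none → 0 synonymous.
Position 3: none → 0 synonymous.
Total: 0 + 0 + 0 = 0.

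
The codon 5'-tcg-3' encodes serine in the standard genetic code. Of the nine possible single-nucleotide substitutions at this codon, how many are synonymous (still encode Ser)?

3

Position 1: none → 0 synonymous.
Position 2: none → 0 synonymous.
Position 3: TCT, TCC, TCA → 3 synonymous.
Total: 0 + 0 + 3 = 3.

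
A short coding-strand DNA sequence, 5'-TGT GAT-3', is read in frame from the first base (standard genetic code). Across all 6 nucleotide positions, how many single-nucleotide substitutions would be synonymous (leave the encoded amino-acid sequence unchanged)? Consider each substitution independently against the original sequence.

2

Codon 1 (TGT, Cys): 1 synonymous substitution.
Codon 2 (GAT, Asp): 1 synonymous substitution.
Total: 1 + 1 = 2.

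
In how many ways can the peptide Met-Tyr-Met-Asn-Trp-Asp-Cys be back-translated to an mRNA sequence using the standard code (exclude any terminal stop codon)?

Met: 1 codon.
Tyr: 2 codons.
Met: 1 codon.
Asn: 2 codons.
Trp: 1 codon.
Asp: 2 codons.
Cys: 2 codons.
1 × 2 × 1 × 2 × 1 × 2 × 2 = 16.

16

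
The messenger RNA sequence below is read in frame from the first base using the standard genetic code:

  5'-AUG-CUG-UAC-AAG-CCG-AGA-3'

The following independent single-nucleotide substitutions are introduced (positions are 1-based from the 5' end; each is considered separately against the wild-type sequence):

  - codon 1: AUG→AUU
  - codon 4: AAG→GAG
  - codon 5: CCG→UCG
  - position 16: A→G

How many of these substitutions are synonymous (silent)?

Codon 1: AUG (Met) → AUU (Ile) — missense.
Codon 4: AAG (Lys) → GAG (Glu) — missense.
Codon 5: CCG (Pro) → UCG (Ser) — missense.
Codon 6: AGA (Arg) → GGA (Gly) — missense.
Synonymous: 0 of 4.

0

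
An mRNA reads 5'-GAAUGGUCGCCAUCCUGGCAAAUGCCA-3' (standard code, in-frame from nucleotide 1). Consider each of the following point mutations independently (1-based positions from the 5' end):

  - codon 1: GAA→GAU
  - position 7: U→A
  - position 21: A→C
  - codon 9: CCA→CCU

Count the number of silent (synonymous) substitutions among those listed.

Codon 1: GAA (Glu) → GAU (Asp) — missense.
Codon 3: UCG (Ser) → ACG (Thr) — missense.
Codon 7: CAA (Gln) → CAC (His) — missense.
Codon 9: CCA (Pro) → CCU (Pro) — synonymous.
Synonymous: 1 of 4.

1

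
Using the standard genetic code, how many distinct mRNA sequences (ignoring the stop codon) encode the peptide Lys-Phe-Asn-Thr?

32

Lys: 2 codons.
Phe: 2 codons.
Asn: 2 codons.
Thr: 4 codons.
2 × 2 × 2 × 4 = 32.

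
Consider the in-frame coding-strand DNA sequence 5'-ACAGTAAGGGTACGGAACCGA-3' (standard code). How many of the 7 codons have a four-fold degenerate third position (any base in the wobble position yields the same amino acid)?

5

Codon 1 ACA (Thr): third position 4-fold.
Codon 2 GTA (Val): third position 4-fold.
Codon 3 AGG (Arg): third position 2-fold.
Codon 4 GTA (Val): third position 4-fold.
Codon 5 CGG (Arg): third position 4-fold.
Codon 6 AAC (Asn): third position 2-fold.
Codon 7 CGA (Arg): third position 4-fold.
Four-fold degenerate third positions: 5.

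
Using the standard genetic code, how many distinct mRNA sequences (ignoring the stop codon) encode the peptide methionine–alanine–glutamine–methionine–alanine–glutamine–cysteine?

128

Met: 1 codon.
Ala: 4 codons.
Gln: 2 codons.
Met: 1 codon.
Ala: 4 codons.
Gln: 2 codons.
Cys: 2 codons.
1 × 4 × 2 × 1 × 4 × 2 × 2 = 128.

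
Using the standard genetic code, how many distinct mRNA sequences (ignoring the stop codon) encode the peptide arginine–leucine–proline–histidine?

288

Arg: 6 codons.
Leu: 6 codons.
Pro: 4 codons.
His: 2 codons.
6 × 6 × 4 × 2 = 288.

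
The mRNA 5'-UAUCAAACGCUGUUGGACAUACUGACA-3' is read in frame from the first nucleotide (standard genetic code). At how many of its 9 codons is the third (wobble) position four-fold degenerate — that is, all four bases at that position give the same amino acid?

4

Codon 1 UAU (Tyr): third position 2-fold.
Codon 2 CAA (Gln): third position 2-fold.
Codon 3 ACG (Thr): third position 4-fold.
Codon 4 CUG (Leu): third position 4-fold.
Codon 5 UUG (Leu): third position 2-fold.
Codon 6 GAC (Asp): third position 2-fold.
Codon 7 AUA (Ile): third position 3-fold.
Codon 8 CUG (Leu): third position 4-fold.
Codon 9 ACA (Thr): third position 4-fold.
Four-fold degenerate third positions: 4.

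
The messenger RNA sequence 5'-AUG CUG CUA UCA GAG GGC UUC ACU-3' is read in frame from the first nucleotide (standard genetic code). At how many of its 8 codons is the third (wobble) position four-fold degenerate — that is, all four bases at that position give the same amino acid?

Codon 1 AUG (Met): third position 1-fold.
Codon 2 CUG (Leu): third position 4-fold.
Codon 3 CUA (Leu): third position 4-fold.
Codon 4 UCA (Ser): third position 4-fold.
Codon 5 GAG (Glu): third position 2-fold.
Codon 6 GGC (Gly): third position 4-fold.
Codon 7 UUC (Phe): third position 2-fold.
Codon 8 ACU (Thr): third position 4-fold.
Four-fold degenerate third positions: 5.

5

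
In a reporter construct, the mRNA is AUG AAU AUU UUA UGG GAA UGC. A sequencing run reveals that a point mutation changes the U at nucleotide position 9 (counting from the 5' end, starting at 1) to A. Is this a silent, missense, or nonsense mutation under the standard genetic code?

Position 9 falls in codon 3: AUU → Ile.
After the substitution the codon is AUA → Ile.
Both encode Ile, so the change is synonymous.

silent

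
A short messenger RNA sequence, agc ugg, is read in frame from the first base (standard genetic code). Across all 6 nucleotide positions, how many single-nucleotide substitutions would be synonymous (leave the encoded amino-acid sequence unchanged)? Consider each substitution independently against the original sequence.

1

Codon 1 (AGC, Ser): 1 synonymous substitution.
Codon 2 (UGG, Trp): 0 synonymous substitutions.
Total: 1 + 0 = 1.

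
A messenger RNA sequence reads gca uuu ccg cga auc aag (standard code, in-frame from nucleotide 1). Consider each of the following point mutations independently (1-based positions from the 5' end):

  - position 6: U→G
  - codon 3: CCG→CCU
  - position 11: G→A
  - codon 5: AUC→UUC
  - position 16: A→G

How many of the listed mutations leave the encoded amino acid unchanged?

1

Codon 2: UUU (Phe) → UUG (Leu) — missense.
Codon 3: CCG (Pro) → CCU (Pro) — synonymous.
Codon 4: CGA (Arg) → CAA (Gln) — missense.
Codon 5: AUC (Ile) → UUC (Phe) — missense.
Codon 6: AAG (Lys) → GAG (Glu) — missense.
Synonymous: 1 of 5.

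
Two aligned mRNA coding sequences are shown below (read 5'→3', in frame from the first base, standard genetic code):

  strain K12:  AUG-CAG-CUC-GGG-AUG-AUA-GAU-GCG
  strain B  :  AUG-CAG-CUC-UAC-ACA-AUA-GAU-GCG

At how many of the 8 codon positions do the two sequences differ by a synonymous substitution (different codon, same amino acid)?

0

Codon 1: AUG Met / AUG Met — identical.
Codon 2: CAG Gln / CAG Gln — identical.
Codon 3: CUC Leu / CUC Leu — identical.
Codon 4: GGG Gly / UAC Tyr — nonsynonymous.
Codon 5: AUG Met / ACA Thr — nonsynonymous.
Codon 6: AUA Ile / AUA Ile — identical.
Codon 7: GAU Asp / GAU Asp — identical.
Codon 8: GCG Ala / GCG Ala — identical.
Synonymous differences: 0.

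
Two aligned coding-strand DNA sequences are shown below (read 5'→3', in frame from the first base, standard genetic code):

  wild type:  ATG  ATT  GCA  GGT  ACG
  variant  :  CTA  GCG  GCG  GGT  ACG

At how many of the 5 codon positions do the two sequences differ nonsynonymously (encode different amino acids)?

Codon 1: ATG Met / CTA Leu — nonsynonymous.
Codon 2: ATT Ile / GCG Ala — nonsynonymous.
Codon 3: GCA Ala / GCG Ala — synonymous.
Codon 4: GGT Gly / GGT Gly — identical.
Codon 5: ACG Thr / ACG Thr — identical.
Nonsynonymous differences: 2.

2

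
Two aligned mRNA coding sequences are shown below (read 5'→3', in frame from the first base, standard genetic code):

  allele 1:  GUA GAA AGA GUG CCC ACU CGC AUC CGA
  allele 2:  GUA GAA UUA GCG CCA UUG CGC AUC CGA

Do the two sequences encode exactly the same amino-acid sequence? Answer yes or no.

Codon 1: GUA Val / GUA Val — identical.
Codon 2: GAA Glu / GAA Glu — identical.
Codon 3: AGA Arg / UUA Leu — nonsynonymous.
Codon 4: GUG Val / GCG Ala — nonsynonymous.
Codon 5: CCC Pro / CCA Pro — synonymous.
Codon 6: ACU Thr / UUG Leu — nonsynonymous.
Codon 7: CGC Arg / CGC Arg — identical.
Codon 8: AUC Ile / AUC Ile — identical.
Codon 9: CGA Arg / CGA Arg — identical.
Nonsynonymous differences: 3 → different protein.

no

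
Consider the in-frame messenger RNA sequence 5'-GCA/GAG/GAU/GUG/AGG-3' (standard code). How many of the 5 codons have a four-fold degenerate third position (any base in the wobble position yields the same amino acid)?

2

Codon 1 GCA (Ala): third position 4-fold.
Codon 2 GAG (Glu): third position 2-fold.
Codon 3 GAU (Asp): third position 2-fold.
Codon 4 GUG (Val): third position 4-fold.
Codon 5 AGG (Arg): third position 2-fold.
Four-fold degenerate third positions: 2.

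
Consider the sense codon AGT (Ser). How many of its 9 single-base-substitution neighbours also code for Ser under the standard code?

1

Position 1: none → 0 synonymous.
Position 2: none → 0 synonymous.
Position 3: AGC → 1 synonymous.
Total: 0 + 0 + 1 = 1.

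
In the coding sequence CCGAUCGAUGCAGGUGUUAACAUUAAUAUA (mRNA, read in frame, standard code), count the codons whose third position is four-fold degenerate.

4

Codon 1 CCG (Pro): third position 4-fold.
Codon 2 AUC (Ile): third position 3-fold.
Codon 3 GAU (Asp): third position 2-fold.
Codon 4 GCA (Ala): third position 4-fold.
Codon 5 GGU (Gly): third position 4-fold.
Codon 6 GUU (Val): third position 4-fold.
Codon 7 AAC (Asn): third position 2-fold.
Codon 8 AUU (Ile): third position 3-fold.
Codon 9 AAU (Asn): third position 2-fold.
Codon 10 AUA (Ile): third position 3-fold.
Four-fold degenerate third positions: 4.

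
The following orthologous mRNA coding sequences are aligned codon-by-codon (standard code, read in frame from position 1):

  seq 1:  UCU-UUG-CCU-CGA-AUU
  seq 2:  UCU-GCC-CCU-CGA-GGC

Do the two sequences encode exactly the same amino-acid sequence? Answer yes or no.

Codon 1: UCU Ser / UCU Ser — identical.
Codon 2: UUG Leu / GCC Ala — nonsynonymous.
Codon 3: CCU Pro / CCU Pro — identical.
Codon 4: CGA Arg / CGA Arg — identical.
Codon 5: AUU Ile / GGC Gly — nonsynonymous.
Nonsynonymous differences: 2 → different protein.

no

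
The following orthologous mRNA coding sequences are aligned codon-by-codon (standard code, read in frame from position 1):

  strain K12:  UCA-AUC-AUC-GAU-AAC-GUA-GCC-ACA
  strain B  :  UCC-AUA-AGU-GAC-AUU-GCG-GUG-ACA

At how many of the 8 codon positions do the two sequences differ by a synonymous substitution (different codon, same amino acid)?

3

Codon 1: UCA Ser / UCC Ser — synonymous.
Codon 2: AUC Ile / AUA Ile — synonymous.
Codon 3: AUC Ile / AGU Ser — nonsynonymous.
Codon 4: GAU Asp / GAC Asp — synonymous.
Codon 5: AAC Asn / AUU Ile — nonsynonymous.
Codon 6: GUA Val / GCG Ala — nonsynonymous.
Codon 7: GCC Ala / GUG Val — nonsynonymous.
Codon 8: ACA Thr / ACA Thr — identical.
Synonymous differences: 3.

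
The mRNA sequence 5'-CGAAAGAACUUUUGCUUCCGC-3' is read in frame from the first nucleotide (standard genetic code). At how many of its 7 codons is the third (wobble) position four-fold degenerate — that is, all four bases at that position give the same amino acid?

2

Codon 1 CGA (Arg): third position 4-fold.
Codon 2 AAG (Lys): third position 2-fold.
Codon 3 AAC (Asn): third position 2-fold.
Codon 4 UUU (Phe): third position 2-fold.
Codon 5 UGC (Cys): third position 2-fold.
Codon 6 UUC (Phe): third position 2-fold.
Codon 7 CGC (Arg): third position 4-fold.
Four-fold degenerate third positions: 2.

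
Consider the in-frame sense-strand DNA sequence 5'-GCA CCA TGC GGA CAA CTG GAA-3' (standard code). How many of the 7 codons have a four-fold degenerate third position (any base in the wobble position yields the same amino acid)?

4

Codon 1 GCA (Ala): third position 4-fold.
Codon 2 CCA (Pro): third position 4-fold.
Codon 3 TGC (Cys): third position 2-fold.
Codon 4 GGA (Gly): third position 4-fold.
Codon 5 CAA (Gln): third position 2-fold.
Codon 6 CTG (Leu): third position 4-fold.
Codon 7 GAA (Glu): third position 2-fold.
Four-fold degenerate third positions: 4.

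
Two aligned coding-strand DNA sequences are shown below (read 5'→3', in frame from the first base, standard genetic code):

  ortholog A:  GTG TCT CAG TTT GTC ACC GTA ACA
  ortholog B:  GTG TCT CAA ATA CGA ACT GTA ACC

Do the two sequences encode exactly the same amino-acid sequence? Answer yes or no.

no

Codon 1: GTG Val / GTG Val — identical.
Codon 2: TCT Ser / TCT Ser — identical.
Codon 3: CAG Gln / CAA Gln — synonymous.
Codon 4: TTT Phe / ATA Ile — nonsynonymous.
Codon 5: GTC Val / CGA Arg — nonsynonymous.
Codon 6: ACC Thr / ACT Thr — synonymous.
Codon 7: GTA Val / GTA Val — identical.
Codon 8: ACA Thr / ACC Thr — synonymous.
Nonsynonymous differences: 2 → different protein.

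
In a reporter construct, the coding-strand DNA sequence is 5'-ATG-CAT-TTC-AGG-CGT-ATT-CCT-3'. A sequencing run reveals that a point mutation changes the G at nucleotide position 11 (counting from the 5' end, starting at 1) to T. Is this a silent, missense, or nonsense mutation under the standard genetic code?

Position 11 falls in codon 4: AGG → Arg.
After the substitution the codon is ATG → Met.
Arg ≠ Met, so this is a missense mutation.

missense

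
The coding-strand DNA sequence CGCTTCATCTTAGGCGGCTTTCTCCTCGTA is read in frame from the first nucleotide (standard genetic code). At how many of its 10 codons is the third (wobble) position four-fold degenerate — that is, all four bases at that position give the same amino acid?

Codon 1 CGC (Arg): third position 4-fold.
Codon 2 TTC (Phe): third position 2-fold.
Codon 3 ATC (Ile): third position 3-fold.
Codon 4 TTA (Leu): third position 2-fold.
Codon 5 GGC (Gly): third position 4-fold.
Codon 6 GGC (Gly): third position 4-fold.
Codon 7 TTT (Phe): third position 2-fold.
Codon 8 CTC (Leu): third position 4-fold.
Codon 9 CTC (Leu): third position 4-fold.
Codon 10 GTA (Val): third position 4-fold.
Four-fold degenerate third positions: 6.

6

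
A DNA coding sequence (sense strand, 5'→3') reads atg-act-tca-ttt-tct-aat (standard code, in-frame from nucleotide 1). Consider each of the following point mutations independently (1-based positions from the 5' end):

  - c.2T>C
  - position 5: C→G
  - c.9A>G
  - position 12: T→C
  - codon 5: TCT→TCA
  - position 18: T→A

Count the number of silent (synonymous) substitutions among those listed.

3

Codon 1: ATG (Met) → ACG (Thr) — missense.
Codon 2: ACT (Thr) → AGT (Ser) — missense.
Codon 3: TCA (Ser) → TCG (Ser) — synonymous.
Codon 4: TTT (Phe) → TTC (Phe) — synonymous.
Codon 5: TCT (Ser) → TCA (Ser) — synonymous.
Codon 6: AAT (Asn) → AAA (Lys) — missense.
Synonymous: 3 of 6.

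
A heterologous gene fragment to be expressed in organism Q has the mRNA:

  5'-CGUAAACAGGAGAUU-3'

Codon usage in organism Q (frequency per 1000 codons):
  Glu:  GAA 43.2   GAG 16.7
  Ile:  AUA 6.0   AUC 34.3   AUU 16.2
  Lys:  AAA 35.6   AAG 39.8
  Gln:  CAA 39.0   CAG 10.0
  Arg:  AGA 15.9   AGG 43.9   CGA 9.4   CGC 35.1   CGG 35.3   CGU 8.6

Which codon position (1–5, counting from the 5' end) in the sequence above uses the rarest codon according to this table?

1

Codon 1 CGU (Arg): 8.6 per 1000.
Codon 2 AAA (Lys): 35.6 per 1000.
Codon 3 CAG (Gln): 10.0 per 1000.
Codon 4 GAG (Glu): 16.7 per 1000.
Codon 5 AUU (Ile): 16.2 per 1000.
Lowest frequency is 8.6 at codon 1.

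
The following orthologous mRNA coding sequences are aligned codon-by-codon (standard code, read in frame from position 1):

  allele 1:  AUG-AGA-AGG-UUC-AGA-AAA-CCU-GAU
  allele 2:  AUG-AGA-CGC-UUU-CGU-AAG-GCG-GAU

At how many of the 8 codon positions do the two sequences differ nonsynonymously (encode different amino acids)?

Codon 1: AUG Met / AUG Met — identical.
Codon 2: AGA Arg / AGA Arg — identical.
Codon 3: AGG Arg / CGC Arg — synonymous.
Codon 4: UUC Phe / UUU Phe — synonymous.
Codon 5: AGA Arg / CGU Arg — synonymous.
Codon 6: AAA Lys / AAG Lys — synonymous.
Codon 7: CCU Pro / GCG Ala — nonsynonymous.
Codon 8: GAU Asp / GAU Asp — identical.
Nonsynonymous differences: 1.

1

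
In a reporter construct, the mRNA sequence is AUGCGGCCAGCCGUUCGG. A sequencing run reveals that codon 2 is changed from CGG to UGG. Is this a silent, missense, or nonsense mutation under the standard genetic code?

Position 4 falls in codon 2: CGG → Arg.
After the substitution the codon is UGG → Trp.
Arg ≠ Trp, so this is a missense mutation.

missense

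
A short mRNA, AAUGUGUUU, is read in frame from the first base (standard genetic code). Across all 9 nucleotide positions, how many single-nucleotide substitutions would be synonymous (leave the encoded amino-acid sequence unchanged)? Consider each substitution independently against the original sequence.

5

Codon 1 (AAU, Asn): 1 synonymous substitution.
Codon 2 (GUG, Val): 3 synonymous substitutions.
Codon 3 (UUU, Phe): 1 synonymous substitution.
Total: 1 + 3 + 1 = 5.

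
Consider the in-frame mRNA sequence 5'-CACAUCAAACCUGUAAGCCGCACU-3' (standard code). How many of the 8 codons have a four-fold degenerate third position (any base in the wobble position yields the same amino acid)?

Codon 1 CAC (His): third position 2-fold.
Codon 2 AUC (Ile): third position 3-fold.
Codon 3 AAA (Lys): third position 2-fold.
Codon 4 CCU (Pro): third position 4-fold.
Codon 5 GUA (Val): third position 4-fold.
Codon 6 AGC (Ser): third position 2-fold.
Codon 7 CGC (Arg): third position 4-fold.
Codon 8 ACU (Thr): third position 4-fold.
Four-fold degenerate third positions: 4.

4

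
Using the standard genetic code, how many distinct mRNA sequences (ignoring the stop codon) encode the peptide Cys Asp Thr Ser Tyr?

Cys: 2 codons.
Asp: 2 codons.
Thr: 4 codons.
Ser: 6 codons.
Tyr: 2 codons.
2 × 2 × 4 × 6 × 2 = 192.

192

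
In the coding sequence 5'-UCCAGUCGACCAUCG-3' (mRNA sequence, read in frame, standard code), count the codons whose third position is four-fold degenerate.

4

Codon 1 UCC (Ser): third position 4-fold.
Codon 2 AGU (Ser): third position 2-fold.
Codon 3 CGA (Arg): third position 4-fold.
Codon 4 CCA (Pro): third position 4-fold.
Codon 5 UCG (Ser): third position 4-fold.
Four-fold degenerate third positions: 4.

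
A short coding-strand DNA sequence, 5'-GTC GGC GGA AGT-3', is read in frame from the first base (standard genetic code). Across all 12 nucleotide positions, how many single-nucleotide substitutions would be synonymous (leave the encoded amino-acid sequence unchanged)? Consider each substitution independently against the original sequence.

10

Codon 1 (GTC, Val): 3 synonymous substitutions.
Codon 2 (GGC, Gly): 3 synonymous substitutions.
Codon 3 (GGA, Gly): 3 synonymous substitutions.
Codon 4 (AGT, Ser): 1 synonymous substitution.
Total: 3 + 3 + 3 + 1 = 10.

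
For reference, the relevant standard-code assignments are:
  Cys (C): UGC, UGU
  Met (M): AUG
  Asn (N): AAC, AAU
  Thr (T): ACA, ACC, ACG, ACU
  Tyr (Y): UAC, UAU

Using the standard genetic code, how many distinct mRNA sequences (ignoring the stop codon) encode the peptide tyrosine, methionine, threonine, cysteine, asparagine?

32

Tyr: 2 codons.
Met: 1 codon.
Thr: 4 codons.
Cys: 2 codons.
Asn: 2 codons.
2 × 1 × 4 × 2 × 2 = 32.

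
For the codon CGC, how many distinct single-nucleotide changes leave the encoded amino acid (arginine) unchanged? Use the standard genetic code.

3

Position 1: none → 0 synonymous.
Position 2: none → 0 synonymous.
Position 3: CGU, CGA, CGG → 3 synonymous.
Total: 0 + 0 + 3 = 3.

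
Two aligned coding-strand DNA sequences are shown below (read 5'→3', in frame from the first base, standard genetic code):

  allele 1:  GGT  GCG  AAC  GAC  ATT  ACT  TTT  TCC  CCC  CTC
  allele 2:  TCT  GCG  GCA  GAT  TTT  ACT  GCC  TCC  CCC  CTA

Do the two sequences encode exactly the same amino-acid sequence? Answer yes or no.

Codon 1: GGT Gly / TCT Ser — nonsynonymous.
Codon 2: GCG Ala / GCG Ala — identical.
Codon 3: AAC Asn / GCA Ala — nonsynonymous.
Codon 4: GAC Asp / GAT Asp — synonymous.
Codon 5: ATT Ile / TTT Phe — nonsynonymous.
Codon 6: ACT Thr / ACT Thr — identical.
Codon 7: TTT Phe / GCC Ala — nonsynonymous.
Codon 8: TCC Ser / TCC Ser — identical.
Codon 9: CCC Pro / CCC Pro — identical.
Codon 10: CTC Leu / CTA Leu — synonymous.
Nonsynonymous differences: 4 → different protein.

no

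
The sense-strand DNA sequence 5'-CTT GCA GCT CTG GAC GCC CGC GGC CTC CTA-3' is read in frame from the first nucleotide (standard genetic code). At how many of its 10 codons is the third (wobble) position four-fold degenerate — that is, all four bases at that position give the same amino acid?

Codon 1 CTT (Leu): third position 4-fold.
Codon 2 GCA (Ala): third position 4-fold.
Codon 3 GCT (Ala): third position 4-fold.
Codon 4 CTG (Leu): third position 4-fold.
Codon 5 GAC (Asp): third position 2-fold.
Codon 6 GCC (Ala): third position 4-fold.
Codon 7 CGC (Arg): third position 4-fold.
Codon 8 GGC (Gly): third position 4-fold.
Codon 9 CTC (Leu): third position 4-fold.
Codon 10 CTA (Leu): third position 4-fold.
Four-fold degenerate third positions: 9.

9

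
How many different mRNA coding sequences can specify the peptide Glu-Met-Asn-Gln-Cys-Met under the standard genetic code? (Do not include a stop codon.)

16

Glu: 2 codons.
Met: 1 codon.
Asn: 2 codons.
Gln: 2 codons.
Cys: 2 codons.
Met: 1 codon.
2 × 1 × 2 × 2 × 2 × 1 = 16.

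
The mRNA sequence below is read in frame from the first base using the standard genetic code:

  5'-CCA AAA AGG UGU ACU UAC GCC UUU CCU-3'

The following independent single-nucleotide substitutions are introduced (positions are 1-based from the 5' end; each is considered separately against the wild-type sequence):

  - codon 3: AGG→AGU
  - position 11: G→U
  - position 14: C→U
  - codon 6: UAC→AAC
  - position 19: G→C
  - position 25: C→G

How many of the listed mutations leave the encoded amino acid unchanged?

Codon 3: AGG (Arg) → AGU (Ser) — missense.
Codon 4: UGU (Cys) → UUU (Phe) — missense.
Codon 5: ACU (Thr) → AUU (Ile) — missense.
Codon 6: UAC (Tyr) → AAC (Asn) — missense.
Codon 7: GCC (Ala) → CCC (Pro) — missense.
Codon 9: CCU (Pro) → GCU (Ala) — missense.
Synonymous: 0 of 6.

0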